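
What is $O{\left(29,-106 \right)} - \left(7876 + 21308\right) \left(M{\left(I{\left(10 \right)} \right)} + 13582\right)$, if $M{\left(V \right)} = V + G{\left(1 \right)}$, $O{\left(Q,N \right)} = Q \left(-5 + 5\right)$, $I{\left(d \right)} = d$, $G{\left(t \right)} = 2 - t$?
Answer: $-396698112$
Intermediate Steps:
$O{\left(Q,N \right)} = 0$ ($O{\left(Q,N \right)} = Q 0 = 0$)
$M{\left(V \right)} = 1 + V$ ($M{\left(V \right)} = V + \left(2 - 1\right) = V + 1 = 1 + V$)
$O{\left(29,-106 \right)} - \left(7876 + 21308\right) \left(M{\left(I{\left(10 \right)} \right)} + 13582\right) = 0 - \left(7876 + 21308\right) \left(\left(1 + 10\right) + 13582\right) = 0 - 29184 \left(11 + 13582\right) = 0 - 29184 \cdot 13593 = 0 - 396698112 = -396698112$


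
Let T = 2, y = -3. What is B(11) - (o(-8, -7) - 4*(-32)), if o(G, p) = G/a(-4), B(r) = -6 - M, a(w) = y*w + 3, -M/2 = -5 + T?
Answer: -2092/15 ≈ -139.47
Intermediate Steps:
M = 6 (M = -2*(-5 + 2) = -2*(-3) = 6)
a(w) = 3 - 3*w (a(w) = -3*w + 3 = 3 - 3*w)
B(r) = -12 (B(r) = -6 - 1*6 = -6 - 6 = -12)
o(G, p) = G/15 (o(G, p) = G/(3 - 3*(-4)) = G/(3 + 12) = G/15)
B(11) - (o(-8, -7) - 4*(-32)) = -12 - ((1/15)*(-8) - 4*(-32)) = -12 - (-8/15 - 1*(-128)) = -12 - (-8/15 + 128) = -12 - 1*1912/15 = -12 - 1912/15 = -2092/15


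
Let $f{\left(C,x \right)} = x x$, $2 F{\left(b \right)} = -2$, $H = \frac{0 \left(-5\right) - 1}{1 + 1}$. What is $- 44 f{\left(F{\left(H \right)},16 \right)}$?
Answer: $-11264$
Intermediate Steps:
$H = - \frac{1}{2}$ ($H = \frac{0 - 1}{2} = \left(-1\right) \frac{1}{2} = - \frac{1}{2} \approx -0.5$)
$F{\left(b \right)} = -1$ ($F{\left(b \right)} = \frac{1}{2} \left(-2\right) = -1$)
$f{\left(C,x \right)} = x^{2}$
$- 44 f{\left(F{\left(H \right)},16 \right)} = - 44 \cdot 16^{2} = \left(-44\right) 256 = -11264$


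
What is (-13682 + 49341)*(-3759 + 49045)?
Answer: 1614853474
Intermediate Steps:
(-13682 + 49341)*(-3759 + 49045) = 35659*45286 = 1614853474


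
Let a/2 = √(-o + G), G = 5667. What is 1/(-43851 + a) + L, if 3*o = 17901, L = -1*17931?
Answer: -11493241458394/640970467 - 20*I*√3/1922911401 ≈ -17931.0 - 1.8015e-8*I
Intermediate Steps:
L = -17931
o = 5967 (o = (⅓)*17901 = 5967)
a = 20*I*√3 (a = 2*√(-1*5967 + 5667) = 2*√(-5967 + 5667) = 2*√(-300) = 2*(10*I*√3) = 20*I*√3 ≈ 34.641*I)
1/(-43851 + a) + L = 1/(-43851 + 20*I*√3) - 17931 = -17931 + 1/(-43851 + 20*I*√3)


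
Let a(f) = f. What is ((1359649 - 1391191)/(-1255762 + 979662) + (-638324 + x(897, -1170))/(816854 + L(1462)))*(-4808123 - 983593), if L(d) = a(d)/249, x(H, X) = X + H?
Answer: 13569722058984036939/3509888601175 ≈ 3.8661e+6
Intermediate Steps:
x(H, X) = H + X
L(d) = d/249
((1359649 - 1391191)/(-1255762 + 979662) + (-638324 + x(897, -1170))/(816854 + L(1462)))*(-4808123 - 983593) = ((1359649 - 1391191)/(-1255762 + 979662) + (-638324 + (897 - 1170))/(816854 + (1/249)*1462))*(-4808123 - 983593) = (-31542/(-276100) + (-638324 - 273)/(816854 + 1462/249))*(-5791716) = (-31542*(-1/276100) - 638597/203398108/249)*(-5791716) = (15771/138050 - 638597*249/203398108)*(-5791716) = (15771/138050 - 159010653/203398108)*(-5791716) = -9371814542691/14039554404700*(-5791716) = 13569722058984036939/3509888601175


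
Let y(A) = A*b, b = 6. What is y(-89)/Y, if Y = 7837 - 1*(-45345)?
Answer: -267/26591 ≈ -0.010041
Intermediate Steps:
y(A) = 6*A (y(A) = A*6 = 6*A)
Y = 53182 (Y = 7837 + 45345 = 53182)
y(-89)/Y = (6*(-89))/53182 = -534*1/53182 = -267/26591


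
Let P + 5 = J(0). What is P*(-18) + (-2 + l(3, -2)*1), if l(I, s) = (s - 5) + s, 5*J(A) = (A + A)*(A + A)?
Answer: 79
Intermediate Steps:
J(A) = 4*A²/5 (J(A) = ((A + A)*(A + A))/5 = ((2*A)*(2*A))/5 = (4*A²)/5 = 4*A²/5)
P = -5 (P = -5 + (⅘)*0² = -5 + (⅘)*0 = -5 + 0 = -5)
l(I, s) = -5 + 2*s (l(I, s) = (-5 + s) + s = -5 + 2*s)
P*(-18) + (-2 + l(3, -2)*1) = -5*(-18) + (-2 + (-5 + 2*(-2))*1) = 90 + (-2 + (-5 - 4)*1) = 90 + (-2 - 9*1) = 90 + (-2 - 9) = 90 - 11 = 79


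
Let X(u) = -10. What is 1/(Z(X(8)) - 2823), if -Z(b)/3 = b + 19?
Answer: -1/2850 ≈ -0.00035088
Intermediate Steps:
Z(b) = -57 - 3*b (Z(b) = -3*(b + 19) = -3*(19 + b) = -57 - 3*b)
1/(Z(X(8)) - 2823) = 1/((-57 - 3*(-10)) - 2823) = 1/((-57 + 30) - 2823) = 1/(-27 - 2823) = 1/(-2850) = -1/2850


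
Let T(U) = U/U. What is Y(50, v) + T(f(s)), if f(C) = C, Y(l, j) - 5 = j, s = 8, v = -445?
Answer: -439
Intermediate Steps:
Y(l, j) = 5 + j
T(U) = 1
Y(50, v) + T(f(s)) = (5 - 445) + 1 = -440 + 1 = -439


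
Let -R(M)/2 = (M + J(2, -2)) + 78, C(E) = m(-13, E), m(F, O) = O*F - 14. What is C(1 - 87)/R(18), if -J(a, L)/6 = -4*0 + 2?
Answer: -46/7 ≈ -6.5714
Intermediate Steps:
m(F, O) = -14 + F*O (m(F, O) = F*O - 14 = -14 + F*O)
C(E) = -14 - 13*E
J(a, L) = -12 (J(a, L) = -6*(-4*0 + 2) = -6*(0 + 2) = -6*2 = -12)
R(M) = -132 - 2*M (R(M) = -2*((M - 12) + 78) = -2*((-12 + M) + 78) = -2*(66 + M) = -132 - 2*M)
C(1 - 87)/R(18) = (-14 - 13*(1 - 87))/(-132 - 2*18) = (-14 - 13*(-86))/(-132 - 36) = (-14 + 1118)/(-168) = 1104*(-1/168) = -46/7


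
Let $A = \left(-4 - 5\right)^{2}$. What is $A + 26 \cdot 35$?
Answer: $991$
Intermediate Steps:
$A = 81$ ($A = \left(-9\right)^{2} = 81$)
$A + 26 \cdot 35 = 81 + 26 \cdot 35 = 81 + 910 = 991$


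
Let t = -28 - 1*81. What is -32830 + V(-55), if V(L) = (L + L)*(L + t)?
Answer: -14790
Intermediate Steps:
t = -109 (t = -28 - 81 = -109)
V(L) = 2*L*(-109 + L) (V(L) = (L + L)*(L - 109) = (2*L)*(-109 + L) = 2*L*(-109 + L))
-32830 + V(-55) = -32830 + 2*(-55)*(-109 - 55) = -32830 + 2*(-55)*(-164) = -32830 + 18040 = -14790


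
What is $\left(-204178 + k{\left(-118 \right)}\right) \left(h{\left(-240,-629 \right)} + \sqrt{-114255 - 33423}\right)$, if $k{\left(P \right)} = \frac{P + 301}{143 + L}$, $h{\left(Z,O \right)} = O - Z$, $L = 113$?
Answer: $\frac{20332790765}{256} - \frac{52269385 i \sqrt{147678}}{256} \approx 7.9425 \cdot 10^{7} - 7.8463 \cdot 10^{7} i$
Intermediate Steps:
$k{\left(P \right)} = \frac{301}{256} + \frac{P}{256}$ ($k{\left(P \right)} = \frac{P + 301}{143 + 113} = \frac{301 + P}{256} = \left(301 + P\right) \frac{1}{256} = \frac{301}{256} + \frac{P}{256}$)
$\left(-204178 + k{\left(-118 \right)}\right) \left(h{\left(-240,-629 \right)} + \sqrt{-114255 - 33423}\right) = \left(-204178 + \left(\frac{301}{256} + \frac{1}{256} \left(-118\right)\right)\right) \left(\left(-629 - -240\right) + \sqrt{-114255 - 33423}\right) = \left(-204178 + \left(\frac{301}{256} - \frac{59}{128}\right)\right) \left(\left(-629 + 240\right) + \sqrt{-147678}\right) = \left(-204178 + \frac{183}{256}\right) \left(-389 + i \sqrt{147678}\right) = - \frac{52269385 \left(-389 + i \sqrt{147678}\right)}{256} = \frac{20332790765}{256} - \frac{52269385 i \sqrt{147678}}{256}$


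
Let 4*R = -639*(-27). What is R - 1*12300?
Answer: -31947/4 ≈ -7986.8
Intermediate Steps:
R = 17253/4 (R = (-639*(-27))/4 = (¼)*17253 = 17253/4 ≈ 4313.3)
R - 1*12300 = 17253/4 - 1*12300 = 17253/4 - 12300 = -31947/4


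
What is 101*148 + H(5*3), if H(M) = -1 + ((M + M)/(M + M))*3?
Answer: 14950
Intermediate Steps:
H(M) = 2 (H(M) = -1 + ((2*M)/((2*M)))*3 = -1 + ((2*M)*(1/(2*M)))*3 = -1 + 1*3 = -1 + 3 = 2)
101*148 + H(5*3) = 101*148 + 2 = 14948 + 2 = 14950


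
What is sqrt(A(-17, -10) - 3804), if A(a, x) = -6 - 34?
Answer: 62*I ≈ 62.0*I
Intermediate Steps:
A(a, x) = -40
sqrt(A(-17, -10) - 3804) = sqrt(-40 - 3804) = sqrt(-3844) = 62*I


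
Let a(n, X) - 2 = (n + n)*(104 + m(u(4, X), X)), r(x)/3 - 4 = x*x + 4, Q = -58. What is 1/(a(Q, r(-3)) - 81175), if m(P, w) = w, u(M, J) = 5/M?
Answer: -1/99153 ≈ -1.0085e-5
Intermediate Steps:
r(x) = 24 + 3*x² (r(x) = 12 + 3*(x*x + 4) = 12 + 3*(x² + 4) = 12 + 3*(4 + x²) = 12 + (12 + 3*x²) = 24 + 3*x²)
a(n, X) = 2 + 2*n*(104 + X) (a(n, X) = 2 + (n + n)*(104 + X) = 2 + (2*n)*(104 + X) = 2 + 2*n*(104 + X))
1/(a(Q, r(-3)) - 81175) = 1/((2 + 208*(-58) + 2*(24 + 3*(-3)²)*(-58)) - 81175) = 1/((2 - 12064 + 2*(24 + 3*9)*(-58)) - 81175) = 1/((2 - 12064 + 2*(24 + 27)*(-58)) - 81175) = 1/((2 - 12064 + 2*51*(-58)) - 81175) = 1/((2 - 12064 - 5916) - 81175) = 1/(-17978 - 81175) = 1/(-99153) = -1/99153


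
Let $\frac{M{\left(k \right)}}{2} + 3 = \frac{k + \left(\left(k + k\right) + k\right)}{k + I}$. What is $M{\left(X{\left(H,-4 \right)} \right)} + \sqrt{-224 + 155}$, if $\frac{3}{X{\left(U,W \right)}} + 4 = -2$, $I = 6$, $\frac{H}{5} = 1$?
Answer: $- \frac{74}{11} + i \sqrt{69} \approx -6.7273 + 8.3066 i$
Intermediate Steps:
$H = 5$ ($H = 5 \cdot 1 = 5$)
$X{\left(U,W \right)} = - \frac{1}{2}$ ($X{\left(U,W \right)} = \frac{3}{-4 - 2} = \frac{3}{-6} = 3 \left(- \frac{1}{6}\right) = - \frac{1}{2}$)
$M{\left(k \right)} = -6 + \frac{8 k}{6 + k}$ ($M{\left(k \right)} = -6 + 2 \frac{k + \left(\left(k + k\right) + k\right)}{k + 6} = -6 + 2 \frac{k + \left(2 k + k\right)}{6 + k} = -6 + 2 \frac{k + 3 k}{6 + k} = -6 + 2 \frac{4 k}{6 + k} = -6 + \frac{8 k}{6 + k}$)
$M{\left(X{\left(H,-4 \right)} \right)} + \sqrt{-224 + 155} = \frac{2 \left(-18 - \frac{1}{2}\right)}{6 - \frac{1}{2}} + \sqrt{-224 + 155} = 2 \frac{1}{\frac{11}{2}} \left(- \frac{37}{2}\right) + \sqrt{-69} = 2 \cdot \frac{2}{11} \left(- \frac{37}{2}\right) + i \sqrt{69} = - \frac{74}{11} + i \sqrt{69}$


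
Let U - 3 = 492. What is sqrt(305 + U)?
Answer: 20*sqrt(2) ≈ 28.284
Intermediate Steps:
U = 495 (U = 3 + 492 = 495)
sqrt(305 + U) = sqrt(305 + 495) = sqrt(800) = 20*sqrt(2)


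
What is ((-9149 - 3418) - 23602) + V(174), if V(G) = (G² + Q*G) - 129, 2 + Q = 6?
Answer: -5326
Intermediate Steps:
Q = 4 (Q = -2 + 6 = 4)
V(G) = -129 + G² + 4*G (V(G) = (G² + 4*G) - 129 = -129 + G² + 4*G)
((-9149 - 3418) - 23602) + V(174) = ((-9149 - 3418) - 23602) + (-129 + 174² + 4*174) = (-12567 - 23602) + (-129 + 30276 + 696) = -36169 + 30843 = -5326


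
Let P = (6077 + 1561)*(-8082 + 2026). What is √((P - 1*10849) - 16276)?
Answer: I*√46282853 ≈ 6803.1*I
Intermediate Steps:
P = -46255728 (P = 7638*(-6056) = -46255728)
√((P - 1*10849) - 16276) = √((-46255728 - 1*10849) - 16276) = √((-46255728 - 10849) - 16276) = √(-46266577 - 16276) = √(-46282853) = I*√46282853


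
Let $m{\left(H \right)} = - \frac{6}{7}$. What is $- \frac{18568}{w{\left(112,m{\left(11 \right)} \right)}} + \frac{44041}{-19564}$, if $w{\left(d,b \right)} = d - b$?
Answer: $- \frac{1288821427}{7727780} \approx -166.78$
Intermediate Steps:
$m{\left(H \right)} = - \frac{6}{7}$ ($m{\left(H \right)} = \left(-6\right) \frac{1}{7} = - \frac{6}{7}$)
$- \frac{18568}{w{\left(112,m{\left(11 \right)} \right)}} + \frac{44041}{-19564} = - \frac{18568}{112 - - \frac{6}{7}} + \frac{44041}{-19564} = - \frac{18568}{112 + \frac{6}{7}} + 44041 \left(- \frac{1}{19564}\right) = - \frac{18568}{\frac{790}{7}} - \frac{44041}{19564} = \left(-18568\right) \frac{7}{790} - \frac{44041}{19564} = - \frac{64988}{395} - \frac{44041}{19564} = - \frac{1288821427}{7727780}$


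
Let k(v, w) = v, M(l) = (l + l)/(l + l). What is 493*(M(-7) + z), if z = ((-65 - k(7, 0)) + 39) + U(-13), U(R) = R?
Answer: -22185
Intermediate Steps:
M(l) = 1 (M(l) = (2*l)/((2*l)) = (2*l)*(1/(2*l)) = 1)
z = -46 (z = ((-65 - 1*7) + 39) - 13 = ((-65 - 7) + 39) - 13 = (-72 + 39) - 13 = -33 - 13 = -46)
493*(M(-7) + z) = 493*(1 - 46) = 493*(-45) = -22185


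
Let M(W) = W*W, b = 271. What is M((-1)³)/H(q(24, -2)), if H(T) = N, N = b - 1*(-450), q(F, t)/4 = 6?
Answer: 1/721 ≈ 0.0013870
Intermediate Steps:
q(F, t) = 24 (q(F, t) = 4*6 = 24)
N = 721 (N = 271 - 1*(-450) = 271 + 450 = 721)
H(T) = 721
M(W) = W²
M((-1)³)/H(q(24, -2)) = ((-1)³)²/721 = (-1)²*(1/721) = 1*(1/721) = 1/721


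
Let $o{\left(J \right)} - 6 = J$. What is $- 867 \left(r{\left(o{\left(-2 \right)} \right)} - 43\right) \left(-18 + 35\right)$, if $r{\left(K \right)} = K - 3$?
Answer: $619038$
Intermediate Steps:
$o{\left(J \right)} = 6 + J$
$r{\left(K \right)} = -3 + K$
$- 867 \left(r{\left(o{\left(-2 \right)} \right)} - 43\right) \left(-18 + 35\right) = - 867 \left(\left(-3 + \left(6 - 2\right)\right) - 43\right) \left(-18 + 35\right) = - 867 \left(\left(-3 + 4\right) - 43\right) 17 = - 867 \left(1 - 43\right) 17 = - 867 \left(\left(-42\right) 17\right) = \left(-867\right) \left(-714\right) = 619038$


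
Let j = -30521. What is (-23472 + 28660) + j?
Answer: -25333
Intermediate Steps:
(-23472 + 28660) + j = (-23472 + 28660) - 30521 = 5188 - 30521 = -25333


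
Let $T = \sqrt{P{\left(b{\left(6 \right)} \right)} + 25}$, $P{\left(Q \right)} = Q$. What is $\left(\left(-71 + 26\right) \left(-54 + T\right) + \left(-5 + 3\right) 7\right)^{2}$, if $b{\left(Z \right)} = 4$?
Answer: $5895781 - 217440 \sqrt{29} \approx 4.7248 \cdot 10^{6}$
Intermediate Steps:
$T = \sqrt{29}$ ($T = \sqrt{4 + 25} = \sqrt{29} \approx 5.3852$)
$\left(\left(-71 + 26\right) \left(-54 + T\right) + \left(-5 + 3\right) 7\right)^{2} = \left(\left(-71 + 26\right) \left(-54 + \sqrt{29}\right) + \left(-5 + 3\right) 7\right)^{2} = \left(- 45 \left(-54 + \sqrt{29}\right) - 14\right)^{2} = \left(\left(2430 - 45 \sqrt{29}\right) - 14\right)^{2} = \left(2416 - 45 \sqrt{29}\right)^{2}$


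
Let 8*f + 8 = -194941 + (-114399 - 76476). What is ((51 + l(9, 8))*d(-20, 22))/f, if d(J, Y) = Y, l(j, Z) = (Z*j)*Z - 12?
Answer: -2255/8038 ≈ -0.28054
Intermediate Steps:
l(j, Z) = -12 + j*Z**2 (l(j, Z) = j*Z**2 - 12 = -12 + j*Z**2)
f = -48228 (f = -1 + (-194941 + (-114399 - 76476))/8 = -1 + (-194941 - 190875)/8 = -1 + (1/8)*(-385816) = -1 - 48227 = -48228)
((51 + l(9, 8))*d(-20, 22))/f = ((51 + (-12 + 9*8**2))*22)/(-48228) = ((51 + (-12 + 9*64))*22)*(-1/48228) = ((51 + (-12 + 576))*22)*(-1/48228) = ((51 + 564)*22)*(-1/48228) = (615*22)*(-1/48228) = 13530*(-1/48228) = -2255/8038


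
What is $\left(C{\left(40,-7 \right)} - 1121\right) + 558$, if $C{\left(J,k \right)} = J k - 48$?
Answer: $-891$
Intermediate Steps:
$C{\left(J,k \right)} = -48 + J k$
$\left(C{\left(40,-7 \right)} - 1121\right) + 558 = \left(\left(-48 + 40 \left(-7\right)\right) - 1121\right) + 558 = \left(\left(-48 - 280\right) - 1121\right) + 558 = \left(-328 - 1121\right) + 558 = -1449 + 558 = -891$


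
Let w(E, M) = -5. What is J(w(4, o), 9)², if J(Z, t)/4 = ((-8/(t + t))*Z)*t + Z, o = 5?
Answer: 3600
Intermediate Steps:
J(Z, t) = -12*Z (J(Z, t) = 4*(((-8/(t + t))*Z)*t + Z) = 4*(((-8*1/(2*t))*Z)*t + Z) = 4*(((-4/t)*Z)*t + Z) = 4*((-4*Z/t)*t + Z) = 4*(-4*Z + Z) = 4*(-3*Z) = -12*Z)
J(w(4, o), 9)² = (-12*(-5))² = 60² = 3600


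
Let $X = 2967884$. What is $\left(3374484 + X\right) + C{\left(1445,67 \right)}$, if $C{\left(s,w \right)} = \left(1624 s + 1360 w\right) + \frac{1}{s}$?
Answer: $\frac{12687342761}{1445} \approx 8.7802 \cdot 10^{6}$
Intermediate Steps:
$C{\left(s,w \right)} = \frac{1}{s} + 1360 w + 1624 s$ ($C{\left(s,w \right)} = \left(1360 w + 1624 s\right) + \frac{1}{s} = \frac{1}{s} + 1360 w + 1624 s$)
$\left(3374484 + X\right) + C{\left(1445,67 \right)} = \left(3374484 + 2967884\right) + \left(\frac{1}{1445} + 1360 \cdot 67 + 1624 \cdot 1445\right) = 6342368 + \left(\frac{1}{1445} + 91120 + 2346680\right) = 6342368 + \frac{3522621001}{1445} = \frac{12687342761}{1445}$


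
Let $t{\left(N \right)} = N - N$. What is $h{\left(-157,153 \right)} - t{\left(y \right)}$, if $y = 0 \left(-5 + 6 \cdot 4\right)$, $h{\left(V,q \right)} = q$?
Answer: $153$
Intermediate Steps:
$y = 0$ ($y = 0 \left(-5 + 24\right) = 0 \cdot 19 = 0$)
$t{\left(N \right)} = 0$
$h{\left(-157,153 \right)} - t{\left(y \right)} = 153 - 0 = 153 + 0 = 153$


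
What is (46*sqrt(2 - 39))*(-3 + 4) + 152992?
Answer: 152992 + 46*I*sqrt(37) ≈ 1.5299e+5 + 279.81*I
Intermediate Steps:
(46*sqrt(2 - 39))*(-3 + 4) + 152992 = (46*sqrt(-37))*1 + 152992 = (46*(I*sqrt(37)))*1 + 152992 = (46*I*sqrt(37))*1 + 152992 = 46*I*sqrt(37) + 152992 = 152992 + 46*I*sqrt(37)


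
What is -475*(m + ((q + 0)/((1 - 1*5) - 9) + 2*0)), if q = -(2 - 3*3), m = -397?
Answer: 2454800/13 ≈ 1.8883e+5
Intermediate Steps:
q = 7 (q = -(2 - 9) = -1*(-7) = 7)
-475*(m + ((q + 0)/((1 - 1*5) - 9) + 2*0)) = -475*(-397 + ((7 + 0)/((1 - 1*5) - 9) + 2*0)) = -475*(-397 + (7/((1 - 5) - 9) + 0)) = -475*(-397 + (7/(-4 - 9) + 0)) = -475*(-397 + (7/(-13) + 0)) = -475*(-397 + (7*(-1/13) + 0)) = -475*(-397 + (-7/13 + 0)) = -475*(-397 - 7/13) = -475*(-5168/13) = 2454800/13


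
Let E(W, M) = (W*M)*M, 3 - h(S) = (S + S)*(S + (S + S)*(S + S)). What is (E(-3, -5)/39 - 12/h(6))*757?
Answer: -11296711/7787 ≈ -1450.7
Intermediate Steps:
h(S) = 3 - 2*S*(S + 4*S**2) (h(S) = 3 - (S + S)*(S + (S + S)*(S + S)) = 3 - 2*S*(S + (2*S)*(2*S)) = 3 - 2*S*(S + 4*S**2))
E(W, M) = W*M**2 (E(W, M) = (M*W)*M = W*M**2)
(E(-3, -5)/39 - 12/h(6))*757 = (-3*(-5)**2/39 - 12/(3 - 8*6**3 - 2*6**2))*757 = (-3*25*(1/39) - 12/(3 - 8*216 - 2*36))*757 = (-75*1/39 - 12/(3 - 1728 - 72))*757 = (-25/13 - 12/(-1797))*757 = (-25/13 - 12*(-1/1797))*757 = (-25/13 + 4/599)*757 = -14923/7787*757 = -11296711/7787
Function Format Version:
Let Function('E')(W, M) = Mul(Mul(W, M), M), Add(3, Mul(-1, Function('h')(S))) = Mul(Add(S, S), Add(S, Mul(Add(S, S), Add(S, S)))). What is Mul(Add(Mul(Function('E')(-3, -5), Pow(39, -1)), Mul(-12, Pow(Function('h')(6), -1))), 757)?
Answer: Rational(-11296711, 7787) ≈ -1450.7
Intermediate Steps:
Function('h')(S) = Add(3, Mul(-2, S, Add(S, Mul(4, Pow(S, 2))))) (Function('h')(S) = Add(3, Mul(-1, Mul(Add(S, S), Add(S, Mul(Add(S, S), Add(S, S)))))) = Add(3, Mul(-1, Mul(Mul(2, S), Add(S, Mul(Mul(2, S), Mul(2, S)))))) = Add(3, Mul(-1, Mul(Mul(2, S), Add(S, Mul(4, Pow(S, 2)))))) = Add(3, Mul(-1, Mul(2, S, Add(S, Mul(4, Pow(S, 2)))))) = Add(3, Mul(-2, S, Add(S, Mul(4, Pow(S, 2))))))
Function('E')(W, M) = Mul(W, Pow(M, 2)) (Function('E')(W, M) = Mul(Mul(M, W), M) = Mul(W, Pow(M, 2)))
Mul(Add(Mul(Function('E')(-3, -5), Pow(39, -1)), Mul(-12, Pow(Function('h')(6), -1))), 757) = Mul(Add(Mul(Mul(-3, Pow(-5, 2)), Pow(39, -1)), Mul(-12, Pow(Add(3, Mul(-8, Pow(6, 3)), Mul(-2, Pow(6, 2))), -1))), 757) = Mul(Add(Mul(Mul(-3, 25), Rational(1, 39)), Mul(-12, Pow(Add(3, Mul(-8, 216), Mul(-2, 36)), -1))), 757) = Mul(Add(Mul(-75, Rational(1, 39)), Mul(-12, Pow(Add(3, -1728, -72), -1))), 757) = Mul(Add(Rational(-25, 13), Mul(-12, Pow(-1797, -1))), 757) = Mul(Add(Rational(-25, 13), Mul(-12, Rational(-1, 1797))), 757) = Mul(Add(Rational(-25, 13), Rational(4, 599)), 757) = Mul(Rational(-14923, 7787), 757) = Rational(-11296711, 7787)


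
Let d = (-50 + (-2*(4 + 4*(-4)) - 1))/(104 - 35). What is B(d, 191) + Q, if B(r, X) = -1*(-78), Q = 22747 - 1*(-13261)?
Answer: 36086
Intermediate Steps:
Q = 36008 (Q = 22747 + 13261 = 36008)
d = -9/23 (d = (-50 + (-2*(4 - 16) - 1))/69 = (-50 + (-2*(-12) - 1))*(1/69) = (-50 + (24 - 1))*(1/69) = (-50 + 23)*(1/69) = -27*1/69 = -9/23 ≈ -0.39130)
B(r, X) = 78
B(d, 191) + Q = 78 + 36008 = 36086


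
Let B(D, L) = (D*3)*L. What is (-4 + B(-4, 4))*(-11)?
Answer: 572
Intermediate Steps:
B(D, L) = 3*D*L (B(D, L) = (3*D)*L = 3*D*L)
(-4 + B(-4, 4))*(-11) = (-4 + 3*(-4)*4)*(-11) = (-4 - 48)*(-11) = -52*(-11) = 572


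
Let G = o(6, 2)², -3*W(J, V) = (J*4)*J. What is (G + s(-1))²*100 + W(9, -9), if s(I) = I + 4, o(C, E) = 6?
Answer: 151992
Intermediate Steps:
W(J, V) = -4*J²/3 (W(J, V) = -J*4*J/3 = -4*J*J/3 = -4*J²/3)
s(I) = 4 + I
G = 36 (G = 6² = 36)
(G + s(-1))²*100 + W(9, -9) = (36 + (4 - 1))²*100 - 4/3*9² = (36 + 3)²*100 - 4/3*81 = 39²*100 - 108 = 1521*100 - 108 = 152100 - 108 = 151992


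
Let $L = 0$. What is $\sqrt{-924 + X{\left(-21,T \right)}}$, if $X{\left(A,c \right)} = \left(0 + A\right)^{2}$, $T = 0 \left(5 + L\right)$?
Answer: $i \sqrt{483} \approx 21.977 i$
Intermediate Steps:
$T = 0$ ($T = 0 \left(5 + 0\right) = 0 \cdot 5 = 0$)
$X{\left(A,c \right)} = A^{2}$
$\sqrt{-924 + X{\left(-21,T \right)}} = \sqrt{-924 + \left(-21\right)^{2}} = \sqrt{-924 + 441} = \sqrt{-483} = i \sqrt{483}$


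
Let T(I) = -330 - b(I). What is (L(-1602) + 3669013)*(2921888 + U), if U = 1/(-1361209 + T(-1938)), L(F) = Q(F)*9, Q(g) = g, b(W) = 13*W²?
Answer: 535918165718616374365/50187511 ≈ 1.0678e+13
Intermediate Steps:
L(F) = 9*F (L(F) = F*9 = 9*F)
T(I) = -330 - 13*I²
U = -1/50187511 (U = 1/(-1361209 + (-330 - 13*(-1938)²)) = 1/(-1361209 + (-330 - 13*3755844)) = 1/(-1361209 + (-330 - 48825972)) = 1/(-1361209 - 48826302) = 1/(-50187511) = -1/50187511 ≈ -1.9925e-8)
(L(-1602) + 3669013)*(2921888 + U) = (9*(-1602) + 3669013)*(2921888 - 1/50187511) = (-14418 + 3669013)*(146642286140767/50187511) = 3654595*(146642286140767/50187511) = 535918165718616374365/50187511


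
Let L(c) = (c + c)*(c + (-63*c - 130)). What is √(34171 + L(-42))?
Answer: I*√173645 ≈ 416.71*I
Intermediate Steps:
L(c) = 2*c*(-130 - 62*c) (L(c) = (2*c)*(c + (-130 - 63*c)) = (2*c)*(-130 - 62*c) = 2*c*(-130 - 62*c))
√(34171 + L(-42)) = √(34171 - 4*(-42)*(65 + 31*(-42))) = √(34171 - 4*(-42)*(65 - 1302)) = √(34171 - 4*(-42)*(-1237)) = √(34171 - 207816) = √(-173645) = I*√173645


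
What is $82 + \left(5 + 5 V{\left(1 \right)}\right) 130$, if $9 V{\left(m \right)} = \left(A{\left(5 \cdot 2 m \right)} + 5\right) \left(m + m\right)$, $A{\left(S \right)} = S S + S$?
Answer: $\frac{156088}{9} \approx 17343.0$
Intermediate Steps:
$A{\left(S \right)} = S + S^{2}$ ($A{\left(S \right)} = S^{2} + S = S + S^{2}$)
$V{\left(m \right)} = \frac{2 m \left(5 + 10 m \left(1 + 10 m\right)\right)}{9}$ ($V{\left(m \right)} = \frac{\left(5 \cdot 2 m \left(1 + 5 \cdot 2 m\right) + 5\right) \left(m + m\right)}{9} = \frac{\left(10 m \left(1 + 10 m\right) + 5\right) 2 m}{9} = \frac{\left(5 + 10 m \left(1 + 10 m\right)\right) 2 m}{9} = \frac{2 m \left(5 + 10 m \left(1 + 10 m\right)\right)}{9}$)
$82 + \left(5 + 5 V{\left(1 \right)}\right) 130 = 82 + \left(5 + 5 \cdot \frac{10}{9} \cdot 1 \left(1 + 2 \cdot 1 \left(1 + 10 \cdot 1\right)\right)\right) 130 = 82 + \left(5 + 5 \cdot \frac{10}{9} \cdot 1 \left(1 + 2 \cdot 1 \left(1 + 10\right)\right)\right) 130 = 82 + \left(5 + 5 \cdot \frac{10}{9} \cdot 1 \left(1 + 2 \cdot 1 \cdot 11\right)\right) 130 = 82 + \left(5 + 5 \cdot \frac{10}{9} \cdot 1 \left(1 + 22\right)\right) 130 = 82 + \left(5 + 5 \cdot \frac{10}{9} \cdot 1 \cdot 23\right) 130 = 82 + \left(5 + 5 \cdot \frac{230}{9}\right) 130 = 82 + \left(5 + \frac{1150}{9}\right) 130 = 82 + \frac{1195}{9} \cdot 130 = 82 + \frac{155350}{9} = \frac{156088}{9}$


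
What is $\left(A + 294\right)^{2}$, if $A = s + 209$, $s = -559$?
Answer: $3136$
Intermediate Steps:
$A = -350$ ($A = -559 + 209 = -350$)
$\left(A + 294\right)^{2} = \left(-350 + 294\right)^{2} = \left(-56\right)^{2} = 3136$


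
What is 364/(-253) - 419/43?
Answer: -121659/10879 ≈ -11.183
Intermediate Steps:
364/(-253) - 419/43 = 364*(-1/253) - 419*1/43 = -364/253 - 419/43 = -121659/10879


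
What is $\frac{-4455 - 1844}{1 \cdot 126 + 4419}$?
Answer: $- \frac{6299}{4545} \approx -1.3859$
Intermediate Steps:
$\frac{-4455 - 1844}{1 \cdot 126 + 4419} = - \frac{6299}{126 + 4419} = - \frac{6299}{4545}$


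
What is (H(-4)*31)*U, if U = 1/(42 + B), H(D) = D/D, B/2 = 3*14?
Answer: 31/126 ≈ 0.24603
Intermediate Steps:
B = 84 (B = 2*(3*14) = 2*42 = 84)
H(D) = 1
U = 1/126 (U = 1/(42 + 84) = 1/126 ≈ 0.0079365)
(H(-4)*31)*U = (1*31)*(1/126) = 31*(1/126) = 31/126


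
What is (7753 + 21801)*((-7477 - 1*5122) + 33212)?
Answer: 609196602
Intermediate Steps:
(7753 + 21801)*((-7477 - 1*5122) + 33212) = 29554*((-7477 - 5122) + 33212) = 29554*(-12599 + 33212) = 29554*20613 = 609196602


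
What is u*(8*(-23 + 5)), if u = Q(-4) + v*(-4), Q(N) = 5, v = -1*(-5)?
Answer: 2160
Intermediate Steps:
v = 5
u = -15 (u = 5 + 5*(-4) = 5 - 20 = -15)
u*(8*(-23 + 5)) = -120*(-23 + 5) = -120*(-18) = -15*(-144) = 2160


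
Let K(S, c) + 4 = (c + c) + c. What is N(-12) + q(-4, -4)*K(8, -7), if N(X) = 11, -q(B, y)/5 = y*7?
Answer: -3489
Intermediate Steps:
q(B, y) = -35*y (q(B, y) = -5*y*7 = -35*y)
K(S, c) = -4 + 3*c (K(S, c) = -4 + ((c + c) + c) = -4 + (2*c + c) = -4 + 3*c)
N(-12) + q(-4, -4)*K(8, -7) = 11 + (-35*(-4))*(-4 + 3*(-7)) = 11 + 140*(-4 - 21) = 11 + 140*(-25) = 11 - 3500 = -3489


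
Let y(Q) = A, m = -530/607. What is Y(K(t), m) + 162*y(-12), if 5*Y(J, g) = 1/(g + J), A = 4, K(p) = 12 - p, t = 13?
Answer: 3683273/5685 ≈ 647.89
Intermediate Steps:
m = -530/607 (m = -530*1/607 = -530/607 ≈ -0.87315)
y(Q) = 4
Y(J, g) = 1/(5*(J + g)) (Y(J, g) = 1/(5*(g + J)) = 1/(5*(J + g)))
Y(K(t), m) + 162*y(-12) = 1/(5*((12 - 1*13) - 530/607)) + 162*4 = 1/(5*((12 - 13) - 530/607)) + 648 = 1/(5*(-1 - 530/607)) + 648 = 1/(5*(-1137/607)) + 648 = (1/5)*(-607/1137) + 648 = -607/5685 + 648 = 3683273/5685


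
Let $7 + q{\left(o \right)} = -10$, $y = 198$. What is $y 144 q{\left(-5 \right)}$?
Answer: $-484704$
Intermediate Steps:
$q{\left(o \right)} = -17$ ($q{\left(o \right)} = -7 - 10 = -17$)
$y 144 q{\left(-5 \right)} = 198 \cdot 144 \left(-17\right) = 28512 \left(-17\right) = -484704$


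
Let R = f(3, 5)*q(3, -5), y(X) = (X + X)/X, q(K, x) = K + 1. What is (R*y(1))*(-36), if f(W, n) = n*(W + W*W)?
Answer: -17280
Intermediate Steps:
q(K, x) = 1 + K
y(X) = 2 (y(X) = (2*X)/X = 2)
f(W, n) = n*(W + W²)
R = 240 (R = (3*5*(1 + 3))*(1 + 3) = (3*5*4)*4 = 60*4 = 240)
(R*y(1))*(-36) = (240*2)*(-36) = 480*(-36) = -17280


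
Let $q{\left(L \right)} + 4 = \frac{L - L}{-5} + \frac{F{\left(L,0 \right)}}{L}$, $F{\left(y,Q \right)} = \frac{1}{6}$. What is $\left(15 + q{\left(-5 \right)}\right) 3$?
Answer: $\frac{329}{10} \approx 32.9$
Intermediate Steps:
$F{\left(y,Q \right)} = \frac{1}{6}$
$q{\left(L \right)} = -4 + \frac{1}{6 L}$ ($q{\left(L \right)} = -4 + \left(\frac{L - L}{-5} + \frac{1}{6 L}\right) = -4 + \left(0 \left(- \frac{1}{5}\right) + \frac{1}{6 L}\right) = -4 + \left(0 + \frac{1}{6 L}\right) = -4 + \frac{1}{6 L}$)
$\left(15 + q{\left(-5 \right)}\right) 3 = \left(15 - \left(4 - \frac{1}{6 \left(-5\right)}\right)\right) 3 = \left(15 + \left(-4 + \frac{1}{6} \left(- \frac{1}{5}\right)\right)\right) 3 = \left(15 - \frac{121}{30}\right) 3 = \frac{329}{30} \cdot 3 = \frac{329}{10}$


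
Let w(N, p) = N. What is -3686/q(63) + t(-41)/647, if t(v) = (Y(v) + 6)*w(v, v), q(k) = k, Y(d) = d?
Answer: -2294437/40761 ≈ -56.290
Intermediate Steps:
t(v) = v*(6 + v) (t(v) = (v + 6)*v = (6 + v)*v = v*(6 + v))
-3686/q(63) + t(-41)/647 = -3686/63 - 41*(6 - 41)/647 = -3686*1/63 - 41*(-35)*(1/647) = -3686/63 + 1435*(1/647) = -3686/63 + 1435/647 = -2294437/40761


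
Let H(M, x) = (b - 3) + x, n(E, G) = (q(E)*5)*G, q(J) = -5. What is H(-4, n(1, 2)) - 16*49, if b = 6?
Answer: -831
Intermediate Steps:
n(E, G) = -25*G (n(E, G) = (-5*5)*G = -25*G)
H(M, x) = 3 + x (H(M, x) = (6 - 3) + x = 3 + x)
H(-4, n(1, 2)) - 16*49 = (3 - 25*2) - 16*49 = (3 - 50) - 784 = -47 - 784 = -831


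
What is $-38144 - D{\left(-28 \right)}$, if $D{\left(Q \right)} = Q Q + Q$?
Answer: $-38900$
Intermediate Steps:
$D{\left(Q \right)} = Q + Q^{2}$ ($D{\left(Q \right)} = Q^{2} + Q = Q + Q^{2}$)
$-38144 - D{\left(-28 \right)} = -38144 - - 28 \left(1 - 28\right) = -38144 - \left(-28\right) \left(-27\right) = -38144 - 756 = -38900$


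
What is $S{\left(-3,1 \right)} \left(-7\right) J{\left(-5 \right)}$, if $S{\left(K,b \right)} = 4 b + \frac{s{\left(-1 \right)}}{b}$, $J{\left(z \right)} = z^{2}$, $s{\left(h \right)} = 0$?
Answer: $-700$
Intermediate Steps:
$S{\left(K,b \right)} = 4 b$ ($S{\left(K,b \right)} = 4 b + \frac{0}{b} = 4 b + 0 = 4 b$)
$S{\left(-3,1 \right)} \left(-7\right) J{\left(-5 \right)} = 4 \cdot 1 \left(-7\right) \left(-5\right)^{2} = 4 \left(-7\right) 25 = \left(-28\right) 25 = -700$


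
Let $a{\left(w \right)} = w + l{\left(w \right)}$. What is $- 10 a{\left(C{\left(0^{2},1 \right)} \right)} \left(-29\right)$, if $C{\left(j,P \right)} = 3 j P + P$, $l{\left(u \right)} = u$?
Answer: $580$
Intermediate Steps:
$C{\left(j,P \right)} = P + 3 P j$ ($C{\left(j,P \right)} = 3 P j + P = P + 3 P j$)
$a{\left(w \right)} = 2 w$ ($a{\left(w \right)} = w + w = 2 w$)
$- 10 a{\left(C{\left(0^{2},1 \right)} \right)} \left(-29\right) = - 10 \cdot 2 \cdot 1 \left(1 + 3 \cdot 0^{2}\right) \left(-29\right) = - 10 \cdot 2 \cdot 1 \left(1 + 3 \cdot 0\right) \left(-29\right) = - 10 \cdot 2 \cdot 1 \left(1 + 0\right) \left(-29\right) = - 10 \cdot 2 \cdot 1 \cdot 1 \left(-29\right) = - 10 \cdot 2 \cdot 1 \left(-29\right) = \left(-10\right) 2 \left(-29\right) = \left(-20\right) \left(-29\right) = 580$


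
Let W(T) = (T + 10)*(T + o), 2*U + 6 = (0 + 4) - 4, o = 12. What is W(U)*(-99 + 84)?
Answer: -945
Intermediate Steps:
U = -3 (U = -3 + ((0 + 4) - 4)/2 = -3 + (4 - 4)/2 = -3 + (½)*0 = -3 + 0 = -3)
W(T) = (10 + T)*(12 + T) (W(T) = (T + 10)*(T + 12) = (10 + T)*(12 + T))
W(U)*(-99 + 84) = (120 + (-3)² + 22*(-3))*(-99 + 84) = (120 + 9 - 66)*(-15) = 63*(-15) = -945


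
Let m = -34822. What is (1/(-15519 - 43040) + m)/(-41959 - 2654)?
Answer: 679713833/870830889 ≈ 0.78053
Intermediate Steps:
(1/(-15519 - 43040) + m)/(-41959 - 2654) = (1/(-15519 - 43040) - 34822)/(-41959 - 2654) = (1/(-58559) - 34822)/(-44613) = (-1/58559 - 34822)*(-1/44613) = -2039141499/58559*(-1/44613) = 679713833/870830889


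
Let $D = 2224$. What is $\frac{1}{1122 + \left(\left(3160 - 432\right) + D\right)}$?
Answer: $\frac{1}{6074} \approx 0.00016464$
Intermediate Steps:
$\frac{1}{1122 + \left(\left(3160 - 432\right) + D\right)} = \frac{1}{1122 + \left(\left(3160 - 432\right) + 2224\right)} = \frac{1}{1122 + \left(2728 + 2224\right)} = \frac{1}{1122 + 4952} = \frac{1}{6074}$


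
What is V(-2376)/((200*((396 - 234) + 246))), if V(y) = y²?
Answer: 29403/425 ≈ 69.183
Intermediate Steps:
V(-2376)/((200*((396 - 234) + 246))) = (-2376)²/((200*((396 - 234) + 246))) = 5645376/((200*(162 + 246))) = 5645376/((200*408)) = 5645376/81600 = 5645376*(1/81600) = 29403/425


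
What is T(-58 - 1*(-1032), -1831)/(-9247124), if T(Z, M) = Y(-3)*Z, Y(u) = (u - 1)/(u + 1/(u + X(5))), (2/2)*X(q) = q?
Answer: -1948/11558905 ≈ -0.00016853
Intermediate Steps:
X(q) = q
Y(u) = (-1 + u)/(u + 1/(5 + u)) (Y(u) = (u - 1)/(u + 1/(u + 5)) = (-1 + u)/(u + 1/(5 + u)))
T(Z, M) = 8*Z/5 (T(Z, M) = ((-5 + (-3)² + 4*(-3))/(1 + (-3)² + 5*(-3)))*Z = ((-5 + 9 - 12)/(1 + 9 - 15))*Z = (-8/(-5))*Z = (-⅕*(-8))*Z = 8*Z/5)
T(-58 - 1*(-1032), -1831)/(-9247124) = (8*(-58 - 1*(-1032))/5)/(-9247124) = (8*(-58 + 1032)/5)*(-1/9247124) = ((8/5)*974)*(-1/9247124) = (7792/5)*(-1/9247124) = -1948/11558905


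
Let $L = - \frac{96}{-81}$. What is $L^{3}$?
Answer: $\frac{32768}{19683} \approx 1.6648$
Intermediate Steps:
$L = \frac{32}{27}$ ($L = \left(-96\right) \left(- \frac{1}{81}\right) = \frac{32}{27} \approx 1.1852$)
$L^{3} = \left(\frac{32}{27}\right)^{3} = \frac{32768}{19683}$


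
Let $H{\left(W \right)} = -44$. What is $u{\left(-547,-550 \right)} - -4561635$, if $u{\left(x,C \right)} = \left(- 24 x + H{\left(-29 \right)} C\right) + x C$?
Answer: $4899813$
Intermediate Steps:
$u{\left(x,C \right)} = - 44 C - 24 x + C x$ ($u{\left(x,C \right)} = \left(- 24 x - 44 C\right) + x C = \left(- 44 C - 24 x\right) + C x = - 44 C - 24 x + C x$)
$u{\left(-547,-550 \right)} - -4561635 = \left(\left(-44\right) \left(-550\right) - -13128 - -300850\right) - -4561635 = \left(24200 + 13128 + 300850\right) + 4561635 = 338178 + 4561635 = 4899813$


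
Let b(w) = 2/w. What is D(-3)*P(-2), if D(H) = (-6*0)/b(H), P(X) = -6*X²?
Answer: 0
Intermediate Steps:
D(H) = 0 (D(H) = (-6*0)/((2/H)) = 0*(H/2) = 0)
D(-3)*P(-2) = 0*(-6*(-2)²) = 0*(-6*4) = 0*(-24) = 0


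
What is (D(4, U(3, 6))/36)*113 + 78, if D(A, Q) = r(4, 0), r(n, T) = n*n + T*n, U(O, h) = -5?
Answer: 1154/9 ≈ 128.22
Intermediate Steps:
r(n, T) = n**2 + T*n
D(A, Q) = 16 (D(A, Q) = 4*(0 + 4) = 4*4 = 16)
(D(4, U(3, 6))/36)*113 + 78 = (16/36)*113 + 78 = (16*(1/36))*113 + 78 = (4/9)*113 + 78 = 452/9 + 78 = 1154/9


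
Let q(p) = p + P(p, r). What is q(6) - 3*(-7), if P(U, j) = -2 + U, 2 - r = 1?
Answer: 31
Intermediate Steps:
r = 1 (r = 2 - 1*1 = 2 - 1 = 1)
q(p) = -2 + 2*p (q(p) = p + (-2 + p) = -2 + 2*p)
q(6) - 3*(-7) = (-2 + 2*6) - 3*(-7) = (-2 + 12) + 21 = 10 + 21 = 31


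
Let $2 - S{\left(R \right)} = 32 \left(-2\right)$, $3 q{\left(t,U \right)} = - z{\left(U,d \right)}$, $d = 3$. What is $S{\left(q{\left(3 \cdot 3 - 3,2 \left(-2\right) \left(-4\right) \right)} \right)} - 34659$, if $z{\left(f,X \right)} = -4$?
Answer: $-34593$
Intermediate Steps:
$q{\left(t,U \right)} = \frac{4}{3}$ ($q{\left(t,U \right)} = \frac{\left(-1\right) \left(-4\right)}{3} = \frac{1}{3} \cdot 4 = \frac{4}{3}$)
$S{\left(R \right)} = 66$ ($S{\left(R \right)} = 2 - 32 \left(-2\right) = 2 - -64 = 2 + 64 = 66$)
$S{\left(q{\left(3 \cdot 3 - 3,2 \left(-2\right) \left(-4\right) \right)} \right)} - 34659 = 66 - 34659 = -34593$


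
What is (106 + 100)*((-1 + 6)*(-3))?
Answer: -3090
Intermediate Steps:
(106 + 100)*((-1 + 6)*(-3)) = 206*(5*(-3)) = 206*(-15) = -3090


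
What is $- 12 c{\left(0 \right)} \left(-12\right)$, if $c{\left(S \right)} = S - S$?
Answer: $0$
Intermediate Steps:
$c{\left(S \right)} = 0$
$- 12 c{\left(0 \right)} \left(-12\right) = \left(-12\right) 0 \left(-12\right) = 0 \left(-12\right) = 0$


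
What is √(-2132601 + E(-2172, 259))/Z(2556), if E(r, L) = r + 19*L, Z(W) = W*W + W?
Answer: I*√532463/3267846 ≈ 0.0002233*I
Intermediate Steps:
Z(W) = W + W² (Z(W) = W² + W = W + W²)
√(-2132601 + E(-2172, 259))/Z(2556) = √(-2132601 + (-2172 + 19*259))/((2556*(1 + 2556))) = √(-2132601 + (-2172 + 4921))/((2556*2557)) = √(-2132601 + 2749)/6535692 = √(-2129852)*(1/6535692) = (2*I*√532463)*(1/6535692) = I*√532463/3267846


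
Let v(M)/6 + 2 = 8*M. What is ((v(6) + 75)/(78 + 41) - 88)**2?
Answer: 102434641/14161 ≈ 7233.6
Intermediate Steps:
v(M) = -12 + 48*M (v(M) = -12 + 6*(8*M) = -12 + 48*M)
((v(6) + 75)/(78 + 41) - 88)**2 = (((-12 + 48*6) + 75)/(78 + 41) - 88)**2 = (((-12 + 288) + 75)/119 - 88)**2 = ((276 + 75)*(1/119) - 88)**2 = (351*(1/119) - 88)**2 = (351/119 - 88)**2 = (-10121/119)**2 = 102434641/14161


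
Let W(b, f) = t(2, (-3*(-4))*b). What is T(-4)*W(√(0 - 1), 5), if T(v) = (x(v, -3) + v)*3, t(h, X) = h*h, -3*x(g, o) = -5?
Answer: -28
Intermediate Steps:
x(g, o) = 5/3 (x(g, o) = -⅓*(-5) = 5/3)
t(h, X) = h²
W(b, f) = 4 (W(b, f) = 2² = 4)
T(v) = 5 + 3*v (T(v) = (5/3 + v)*3 = 5 + 3*v)
T(-4)*W(√(0 - 1), 5) = (5 + 3*(-4))*4 = (5 - 12)*4 = -7*4 = -28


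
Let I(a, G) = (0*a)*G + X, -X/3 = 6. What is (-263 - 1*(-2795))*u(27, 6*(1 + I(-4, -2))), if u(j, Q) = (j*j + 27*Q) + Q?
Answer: -5385564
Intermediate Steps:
X = -18 (X = -3*6 = -18)
I(a, G) = -18 (I(a, G) = (0*a)*G - 18 = 0*G - 18 = 0 - 18 = -18)
u(j, Q) = j² + 28*Q (u(j, Q) = (j² + 27*Q) + Q = j² + 28*Q)
(-263 - 1*(-2795))*u(27, 6*(1 + I(-4, -2))) = (-263 - 1*(-2795))*(27² + 28*(6*(1 - 18))) = (-263 + 2795)*(729 + 28*(6*(-17))) = 2532*(729 + 28*(-102)) = 2532*(729 - 2856) = 2532*(-2127) = -5385564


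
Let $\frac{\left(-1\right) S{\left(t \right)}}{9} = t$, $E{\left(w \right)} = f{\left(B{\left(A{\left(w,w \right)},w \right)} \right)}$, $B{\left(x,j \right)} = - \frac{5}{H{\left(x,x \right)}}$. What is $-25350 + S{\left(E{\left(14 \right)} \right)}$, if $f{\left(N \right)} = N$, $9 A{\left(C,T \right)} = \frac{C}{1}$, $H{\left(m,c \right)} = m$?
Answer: $- \frac{354495}{14} \approx -25321.0$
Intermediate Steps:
$A{\left(C,T \right)} = \frac{C}{9}$ ($A{\left(C,T \right)} = \frac{C 1^{-1}}{9} = \frac{C 1}{9} = \frac{C}{9}$)
$B{\left(x,j \right)} = - \frac{5}{x}$
$E{\left(w \right)} = - \frac{45}{w}$ ($E{\left(w \right)} = - \frac{5}{\frac{1}{9} w} = - 5 \frac{9}{w} = - \frac{45}{w}$)
$S{\left(t \right)} = - 9 t$
$-25350 + S{\left(E{\left(14 \right)} \right)} = -25350 - 9 \left(- \frac{45}{14}\right) = -25350 - 9 \left(\left(-45\right) \frac{1}{14}\right) = -25350 - - \frac{405}{14} = -25350 + \frac{405}{14} = - \frac{354495}{14}$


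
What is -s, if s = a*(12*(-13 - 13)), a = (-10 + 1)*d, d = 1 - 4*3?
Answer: 30888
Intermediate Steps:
d = -11 (d = 1 - 12 = -11)
a = 99 (a = (-10 + 1)*(-11) = -9*(-11) = 99)
s = -30888 (s = 99*(12*(-13 - 13)) = 99*(12*(-26)) = 99*(-312) = -30888)
-s = -1*(-30888) = 30888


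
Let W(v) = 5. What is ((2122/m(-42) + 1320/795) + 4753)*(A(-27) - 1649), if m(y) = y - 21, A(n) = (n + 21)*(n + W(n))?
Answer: -23912994365/3339 ≈ -7.1617e+6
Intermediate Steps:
A(n) = (5 + n)*(21 + n) (A(n) = (n + 21)*(n + 5) = (21 + n)*(5 + n) = (5 + n)*(21 + n))
m(y) = -21 + y
((2122/m(-42) + 1320/795) + 4753)*(A(-27) - 1649) = ((2122/(-21 - 42) + 1320/795) + 4753)*((105 + (-27)² + 26*(-27)) - 1649) = ((2122/(-63) + 1320*(1/795)) + 4753)*((105 + 729 - 702) - 1649) = ((2122*(-1/63) + 88/53) + 4753)*(132 - 1649) = ((-2122/63 + 88/53) + 4753)*(-1517) = (-106922/3339 + 4753)*(-1517) = (15763345/3339)*(-1517) = -23912994365/3339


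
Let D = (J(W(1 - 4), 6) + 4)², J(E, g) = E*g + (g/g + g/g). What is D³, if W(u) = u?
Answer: 2985984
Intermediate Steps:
J(E, g) = 2 + E*g (J(E, g) = E*g + (1 + 1) = E*g + 2 = 2 + E*g)
D = 144 (D = ((2 + (1 - 4)*6) + 4)² = ((2 - 3*6) + 4)² = ((2 - 18) + 4)² = (-16 + 4)² = (-12)² = 144)
D³ = 144³ = 2985984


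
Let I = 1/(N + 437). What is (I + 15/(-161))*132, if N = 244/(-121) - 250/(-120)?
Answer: -1225691676/102173981 ≈ -11.996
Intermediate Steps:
N = 97/1452 (N = 244*(-1/121) - 250*(-1/120) = -244/121 + 25/12 = 97/1452 ≈ 0.066804)
I = 1452/634621 (I = 1/(97/1452 + 437) = 1/(634621/1452) = 1452/634621 ≈ 0.0022880)
(I + 15/(-161))*132 = (1452/634621 + 15/(-161))*132 = (1452/634621 + 15*(-1/161))*132 = (1452/634621 - 15/161)*132 = -9285543/102173981*132 = -1225691676/102173981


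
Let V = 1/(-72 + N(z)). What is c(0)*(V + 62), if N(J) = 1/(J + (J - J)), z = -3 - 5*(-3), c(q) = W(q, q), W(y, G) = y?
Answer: 0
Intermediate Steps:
c(q) = q
z = 12 (z = -3 + 15 = 12)
N(J) = 1/J (N(J) = 1/(J + 0) = 1/J)
V = -12/863 (V = 1/(-72 + 1/12) = 1/(-863/12) = -12/863 ≈ -0.013905)
c(0)*(V + 62) = 0*(-12/863 + 62) = 0*(53494/863) = 0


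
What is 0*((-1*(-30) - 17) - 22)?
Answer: 0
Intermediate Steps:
0*((-1*(-30) - 17) - 22) = 0*((30 - 17) - 22) = 0*(13 - 22) = 0*(-9) = 0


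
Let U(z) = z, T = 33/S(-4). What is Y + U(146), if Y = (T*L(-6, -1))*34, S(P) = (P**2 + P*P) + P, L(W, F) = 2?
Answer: 1583/7 ≈ 226.14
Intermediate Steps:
S(P) = P + 2*P**2 (S(P) = (P**2 + P**2) + P = 2*P**2 + P = P + 2*P**2)
T = 33/28 (T = 33/((-4*(1 + 2*(-4)))) = 33/((-4*(1 - 8))) = 33/((-4*(-7))) = 33/28 ≈ 1.1786)
Y = 561/7 (Y = ((33/28)*2)*34 = (33/14)*34 = 561/7 ≈ 80.143)
Y + U(146) = 561/7 + 146 = 1583/7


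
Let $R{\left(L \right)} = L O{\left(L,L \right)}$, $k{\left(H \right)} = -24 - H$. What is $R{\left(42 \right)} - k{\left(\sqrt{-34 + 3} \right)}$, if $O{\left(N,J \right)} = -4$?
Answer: $-144 + i \sqrt{31} \approx -144.0 + 5.5678 i$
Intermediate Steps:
$R{\left(L \right)} = - 4 L$ ($R{\left(L \right)} = L \left(-4\right) = - 4 L$)
$R{\left(42 \right)} - k{\left(\sqrt{-34 + 3} \right)} = \left(-4\right) 42 - \left(-24 - \sqrt{-34 + 3}\right) = -168 - \left(-24 - \sqrt{-31}\right) = -168 - \left(-24 - i \sqrt{31}\right) = -168 + \left(24 + i \sqrt{31}\right) = -144 + i \sqrt{31}$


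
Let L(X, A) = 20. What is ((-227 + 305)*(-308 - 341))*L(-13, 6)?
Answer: -1012440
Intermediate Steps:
((-227 + 305)*(-308 - 341))*L(-13, 6) = ((-227 + 305)*(-308 - 341))*20 = (78*(-649))*20 = -50622*20 = -1012440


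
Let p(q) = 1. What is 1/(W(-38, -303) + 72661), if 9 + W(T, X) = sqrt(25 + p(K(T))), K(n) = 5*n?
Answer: 36326/2639156539 - sqrt(26)/5278313078 ≈ 1.3763e-5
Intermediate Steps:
W(T, X) = -9 + sqrt(26) (W(T, X) = -9 + sqrt(25 + 1) = -9 + sqrt(26))
1/(W(-38, -303) + 72661) = 1/((-9 + sqrt(26)) + 72661) = 1/(72652 + sqrt(26))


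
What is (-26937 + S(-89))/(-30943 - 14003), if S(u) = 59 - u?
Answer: 26789/44946 ≈ 0.59603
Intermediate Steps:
(-26937 + S(-89))/(-30943 - 14003) = (-26937 + (59 - 1*(-89)))/(-30943 - 14003) = (-26937 + (59 + 89))/(-44946) = (-26937 + 148)*(-1/44946) = -26789*(-1/44946) = 26789/44946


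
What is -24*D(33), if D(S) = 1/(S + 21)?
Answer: -4/9 ≈ -0.44444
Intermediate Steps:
D(S) = 1/(21 + S)
-24*D(33) = -24/(21 + 33) = -24/54 = -24*1/54 = -4/9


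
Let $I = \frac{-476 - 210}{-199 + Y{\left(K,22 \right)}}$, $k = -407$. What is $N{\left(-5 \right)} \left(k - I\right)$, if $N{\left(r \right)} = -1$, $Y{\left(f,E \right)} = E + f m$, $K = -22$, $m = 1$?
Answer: $\frac{81679}{199} \approx 410.45$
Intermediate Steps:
$Y{\left(f,E \right)} = E + f$ ($Y{\left(f,E \right)} = E + f 1 = E + f$)
$I = \frac{686}{199}$ ($I = \frac{-476 - 210}{-199 + \left(22 - 22\right)} = - \frac{686}{-199 + 0} = - \frac{686}{-199} = \left(-686\right) \left(- \frac{1}{199}\right) = \frac{686}{199} \approx 3.4472$)
$N{\left(-5 \right)} \left(k - I\right) = - (-407 - \frac{686}{199}) = \left(-1\right) \left(- \frac{81679}{199}\right) = \frac{81679}{199}$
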